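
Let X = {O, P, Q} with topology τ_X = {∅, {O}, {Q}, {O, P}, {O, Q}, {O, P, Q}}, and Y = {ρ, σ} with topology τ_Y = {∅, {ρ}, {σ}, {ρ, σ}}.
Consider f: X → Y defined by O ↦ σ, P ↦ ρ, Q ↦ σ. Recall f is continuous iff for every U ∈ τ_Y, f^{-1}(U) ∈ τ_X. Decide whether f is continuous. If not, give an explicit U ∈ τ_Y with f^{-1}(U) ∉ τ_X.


f is NOT continuous.

Compute f^{-1}(U) for each U ∈ τ_Y:
  U = ∅: f^{-1}(U) = ∅ ∈ τ_X ✓.
  U = {ρ}: f^{-1}(U) = {P} ∉ τ_X ✗.
  U = {σ}: f^{-1}(U) = {O, Q} ∈ τ_X ✓.
  U = {ρ, σ}: f^{-1}(U) = {O, P, Q} ∈ τ_X ✓.
Found U = {ρ} with f^{-1}(U) = {P} not in τ_X. Therefore f is NOT continuous.


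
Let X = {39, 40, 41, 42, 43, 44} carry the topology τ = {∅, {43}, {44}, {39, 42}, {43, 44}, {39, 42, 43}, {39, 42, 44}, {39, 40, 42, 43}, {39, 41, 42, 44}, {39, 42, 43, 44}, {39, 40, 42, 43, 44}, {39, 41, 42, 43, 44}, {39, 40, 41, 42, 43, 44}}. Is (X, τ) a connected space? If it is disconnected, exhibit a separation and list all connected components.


(X, τ) is connected.

Find clopen sets (U ∈ τ with X ∖ U ∈ τ):
  U = ∅, X ∖ U = {39, 40, 41, 42, 43, 44} — both open, so U is clopen.
  U = {39, 40, 41, 42, 43, 44}, X ∖ U = ∅ — both open, so U is clopen.
Only trivial clopens (∅ and X) exist, so (X, τ) is connected.
Compute connected components by grouping points that agree on all clopens:
  component: {39, 40, 41, 42, 43, 44}


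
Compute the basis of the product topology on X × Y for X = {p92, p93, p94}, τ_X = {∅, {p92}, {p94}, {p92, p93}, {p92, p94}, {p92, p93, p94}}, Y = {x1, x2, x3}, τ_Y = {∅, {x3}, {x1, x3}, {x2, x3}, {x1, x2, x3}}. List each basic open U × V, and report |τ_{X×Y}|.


Basis B = {∅ × ∅, {p92} × {x3}, {p94} × {x3}, {p92} × {x1, x3}, {p92} × {x2, x3}, {p92, p93} × {x3}, {p92, p94} × {x3}, {p94} × {x1, x3}, {p94} × {x2, x3}, {p92} × {x1, x2, x3}, {p92, p93, p94} × {x3}, {p94} × {x1, x2, x3}, {p92, p93} × {x1, x3}, {p92, p94} × {x1, x3}, {p92, p93} × {x2, x3}, {p92, p94} × {x2, x3}, {p92, p93} × {x1, x2, x3}, {p92, p94} × {x1, x2, x3}, {p92, p93, p94} × {x1, x3}, {p92, p93, p94} × {x2, x3}, {p92, p93, p94} × {x1, x2, x3}}; |τ_{X×Y}| = 70.

Enumerate products U × V with U ∈ τ_X, V ∈ τ_Y (deduplicated):
  ∅ × ∅ = {} (∅)
  {p92} × {x3} = {(p92,x3)}
  {p94} × {x3} = {(p94,x3)}
  {p92} × {x1, x3} = {(p92,x1), (p92,x3)}
  {p92} × {x2, x3} = {(p92,x2), (p92,x3)}
  {p92, p93} × {x3} = {(p92,x3), (p93,x3)}
  {p92, p94} × {x3} = {(p92,x3), (p94,x3)}
  {p94} × {x1, x3} = {(p94,x1), (p94,x3)}
  {p94} × {x2, x3} = {(p94,x2), (p94,x3)}
  {p92} × {x1, x2, x3} = {(p92,x1), (p92,x2), (p92,x3)}
  {p92, p93, p94} × {x3} = {(p92,x3), (p93,x3), (p94,x3)}
  {p94} × {x1, x2, x3} = {(p94,x1), (p94,x2), (p94,x3)}
  {p92, p93} × {x1, x3} = {(p92,x1), (p92,x3), (p93,x1), (p93,x3)}
  {p92, p94} × {x1, x3} = {(p92,x1), (p92,x3), (p94,x1), (p94,x3)}
  {p92, p93} × {x2, x3} = {(p92,x2), (p92,x3), (p93,x2), (p93,x3)}
  {p92, p94} × {x2, x3} = {(p92,x2), (p92,x3), (p94,x2), (p94,x3)}
  {p92, p93} × {x1, x2, x3} = {(p92,x1), (p92,x2), (p92,x3), (p93,x1), (p93,x2), (p93,x3)}
  {p92, p94} × {x1, x2, x3} = {(p92,x1), (p92,x2), (p92,x3), (p94,x1), (p94,x2), (p94,x3)}
  {p92, p93, p94} × {x1, x3} = {(p92,x1), (p92,x3), (p93,x1), (p93,x3), (p94,x1), (p94,x3)}
  {p92, p93, p94} × {x2, x3} = {(p92,x2), (p92,x3), (p93,x2), (p93,x3), (p94,x2), (p94,x3)}
  {p92, p93, p94} × {x1, x2, x3} = {(p92,x1), (p92,x2), (p92,x3), (p93,x1), (p93,x2), (p93,x3), (p94,x1), (p94,x2), (p94,x3)}
These 21 distinct sets form the basis B.
Close under arbitrary unions to get τ_{X×Y}; counting gives |τ_{X×Y}| = 70.


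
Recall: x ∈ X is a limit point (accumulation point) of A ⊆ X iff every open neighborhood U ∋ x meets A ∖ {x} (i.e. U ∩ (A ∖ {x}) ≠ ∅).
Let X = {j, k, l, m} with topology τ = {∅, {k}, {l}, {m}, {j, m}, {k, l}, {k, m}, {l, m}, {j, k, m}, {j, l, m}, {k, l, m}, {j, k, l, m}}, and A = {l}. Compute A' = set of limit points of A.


A' = ∅

For each x ∈ X, list the open sets U ∈ τ with x ∈ U, then check whether U ∩ (A ∖ {x}) ≠ ∅ for every such U.
  x = j: open {j, m} ∋ x has {j, m} ∩ (A ∖ {j}) = ∅, so x is NOT a limit point.
  x = k: open {k} ∋ x has {k} ∩ (A ∖ {k}) = ∅, so x is NOT a limit point.
  x = l: open {l} ∋ x has {l} ∩ (A ∖ {l}) = ∅, so x is NOT a limit point.
  x = m: open {m} ∋ x has {m} ∩ (A ∖ {m}) = ∅, so x is NOT a limit point.
Collecting: A' = ∅.


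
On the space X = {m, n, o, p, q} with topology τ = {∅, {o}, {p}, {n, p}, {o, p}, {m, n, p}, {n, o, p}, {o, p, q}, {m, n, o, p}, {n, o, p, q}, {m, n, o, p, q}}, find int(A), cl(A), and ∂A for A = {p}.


int(A) = {p}, cl(A) = {m, n, p, q}, ∂A = {m, n, q}.

Closed sets in (X, τ) are complements of opens:
  closed(X, τ) = {∅, {m}, {q}, {m, n}, {m, q}, {o, q}, {m, n, q}, {m, o, q}, {m, n, o, q}, {m, n, p, q}, {m, n, o, p, q}}.
int(A) = ⋃ {U ∈ τ : U ⊆ A}. Opens contained in A: ∅, {p}.
Taking the union of these: int(A) = {p}.
cl(A) = ⋂ {C closed : A ⊆ C}. Closed sets containing A: {m, n, p, q}, {m, n, o, p, q}.
Intersecting these: cl(A) = {m, n, p, q}.
∂A = cl(A) ∖ int(A) = {m, n, p, q} ∖ {p} = {m, n, q}.


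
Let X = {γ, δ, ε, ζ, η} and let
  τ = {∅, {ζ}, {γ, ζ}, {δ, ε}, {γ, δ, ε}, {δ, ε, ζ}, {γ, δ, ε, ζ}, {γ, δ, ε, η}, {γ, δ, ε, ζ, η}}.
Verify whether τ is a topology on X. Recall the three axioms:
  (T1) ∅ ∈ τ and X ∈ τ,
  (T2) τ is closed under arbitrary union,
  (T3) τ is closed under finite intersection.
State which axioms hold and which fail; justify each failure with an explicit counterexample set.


τ is NOT a topology on X.

Axiom (T1): ∅ ∈ τ? Yes; X ∈ τ? Yes.
Axiom (T2/T3): check pairwise unions and intersections of members of τ.
Counterexample for (T3): {γ, ζ} ∩ {γ, δ, ε} = {γ} ∉ τ. Therefore τ is NOT a topology.


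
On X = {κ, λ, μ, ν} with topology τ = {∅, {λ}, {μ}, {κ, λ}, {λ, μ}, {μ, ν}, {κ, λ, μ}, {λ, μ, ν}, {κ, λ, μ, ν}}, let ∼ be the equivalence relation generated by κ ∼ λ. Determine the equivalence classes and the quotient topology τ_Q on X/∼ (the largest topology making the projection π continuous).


X/∼ = {[κ=λ], [μ], [ν]}; |τ_Q| = 6.

Equivalence classes: [κ=λ], [μ], [ν].
Quotient map π: X → X/∼ sends κ ↦ [κ=λ], λ ↦ [κ=λ], μ ↦ [μ], ν ↦ [ν].
For each subset V ⊆ X/∼, compute π^{-1}(V) ⊆ X and check whether π^{-1}(V) ∈ τ. V is open in τ_Q iff π^{-1}(V) ∈ τ.
  V = {}: π^{-1}(V) = ∅ ∈ τ ✓.
  V = {[κ=λ]}: π^{-1}(V) = {κ, λ} ∈ τ ✓.
  V = {[μ]}: π^{-1}(V) = {μ} ∈ τ ✓.
  V = {[κ=λ], [μ]}: π^{-1}(V) = {κ, λ, μ} ∈ τ ✓.
  V = {[ν]}: π^{-1}(V) = {ν} ∉ τ ✗.
  V = {[κ=λ], [ν]}: π^{-1}(V) = {κ, λ, ν} ∉ τ ✗.
  V = {[μ], [ν]}: π^{-1}(V) = {μ, ν} ∈ τ ✓.
  V = {[κ=λ], [μ], [ν]}: π^{-1}(V) = {κ, λ, μ, ν} ∈ τ ✓.
Open sets in the quotient: τ_Q = {{}, {[κ=λ]}, {[μ]}, {[κ=λ], [μ]}, {[μ], [ν]}, {[κ=λ], [μ], [ν]}} (6 elements).


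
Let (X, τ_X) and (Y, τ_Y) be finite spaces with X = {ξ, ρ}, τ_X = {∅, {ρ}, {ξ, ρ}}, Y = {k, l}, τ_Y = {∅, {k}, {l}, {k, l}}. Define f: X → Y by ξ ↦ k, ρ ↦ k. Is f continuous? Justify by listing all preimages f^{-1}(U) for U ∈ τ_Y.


f IS continuous.

Compute f^{-1}(U) for each U ∈ τ_Y:
  U = ∅: f^{-1}(U) = ∅ ∈ τ_X ✓.
  U = {k}: f^{-1}(U) = {ξ, ρ} ∈ τ_X ✓.
  U = {l}: f^{-1}(U) = ∅ ∈ τ_X ✓.
  U = {k, l}: f^{-1}(U) = {ξ, ρ} ∈ τ_X ✓.
Every preimage lies in τ_X, so f IS continuous.


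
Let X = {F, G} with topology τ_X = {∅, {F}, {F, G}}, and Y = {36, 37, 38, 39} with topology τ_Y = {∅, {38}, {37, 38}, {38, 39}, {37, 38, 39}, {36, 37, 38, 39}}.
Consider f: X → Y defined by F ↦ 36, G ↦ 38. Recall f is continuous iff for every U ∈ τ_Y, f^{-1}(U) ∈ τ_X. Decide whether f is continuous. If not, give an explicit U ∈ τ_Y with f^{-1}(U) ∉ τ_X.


f is NOT continuous.

Compute f^{-1}(U) for each U ∈ τ_Y:
  U = ∅: f^{-1}(U) = ∅ ∈ τ_X ✓.
  U = {38}: f^{-1}(U) = {G} ∉ τ_X ✗.
  U = {37, 38}: f^{-1}(U) = {G} ∉ τ_X ✗.
  U = {38, 39}: f^{-1}(U) = {G} ∉ τ_X ✗.
  U = {37, 38, 39}: f^{-1}(U) = {G} ∉ τ_X ✗.
  U = {36, 37, 38, 39}: f^{-1}(U) = {F, G} ∈ τ_X ✓.
Found U = {38} with f^{-1}(U) = {G} not in τ_X. Therefore f is NOT continuous.


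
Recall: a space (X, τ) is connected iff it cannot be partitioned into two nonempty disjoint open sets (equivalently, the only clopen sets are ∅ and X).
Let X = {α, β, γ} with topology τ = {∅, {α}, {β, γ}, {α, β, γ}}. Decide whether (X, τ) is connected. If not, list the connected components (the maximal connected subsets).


(X, τ) is disconnected; components = [{α}, {β, γ}].

Find clopen sets (U ∈ τ with X ∖ U ∈ τ):
  U = ∅, X ∖ U = {α, β, γ} — both open, so U is clopen.
  U = {α}, X ∖ U = {β, γ} — both open, so U is clopen.
  U = {β, γ}, X ∖ U = {α} — both open, so U is clopen.
  U = {α, β, γ}, X ∖ U = ∅ — both open, so U is clopen.
Nontrivial clopen(s) exist: e.g. {β, γ}. So (X, τ) is disconnected.
Compute connected components by grouping points that agree on all clopens:
  component: {α}
  component: {β, γ}


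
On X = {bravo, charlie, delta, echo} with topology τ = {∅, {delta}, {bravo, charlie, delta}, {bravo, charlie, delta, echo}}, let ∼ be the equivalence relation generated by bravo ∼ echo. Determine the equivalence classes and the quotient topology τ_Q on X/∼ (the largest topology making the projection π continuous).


X/∼ = {[bravo=echo], [charlie], [delta]}; |τ_Q| = 3.

Equivalence classes: [bravo=echo], [charlie], [delta].
Quotient map π: X → X/∼ sends bravo ↦ [bravo=echo], charlie ↦ [charlie], delta ↦ [delta], echo ↦ [bravo=echo].
For each subset V ⊆ X/∼, compute π^{-1}(V) ⊆ X and check whether π^{-1}(V) ∈ τ. V is open in τ_Q iff π^{-1}(V) ∈ τ.
  V = {}: π^{-1}(V) = ∅ ∈ τ ✓.
  V = {[bravo=echo]}: π^{-1}(V) = {bravo, echo} ∉ τ ✗.
  V = {[charlie]}: π^{-1}(V) = {charlie} ∉ τ ✗.
  V = {[bravo=echo], [charlie]}: π^{-1}(V) = {bravo, charlie, echo} ∉ τ ✗.
  V = {[delta]}: π^{-1}(V) = {delta} ∈ τ ✓.
  V = {[bravo=echo], [delta]}: π^{-1}(V) = {bravo, delta, echo} ∉ τ ✗.
  V = {[charlie], [delta]}: π^{-1}(V) = {charlie, delta} ∉ τ ✗.
  V = {[bravo=echo], [charlie], [delta]}: π^{-1}(V) = {bravo, charlie, delta, echo} ∈ τ ✓.
Open sets in the quotient: τ_Q = {{}, {[delta]}, {[bravo=echo], [charlie], [delta]}} (3 elements).


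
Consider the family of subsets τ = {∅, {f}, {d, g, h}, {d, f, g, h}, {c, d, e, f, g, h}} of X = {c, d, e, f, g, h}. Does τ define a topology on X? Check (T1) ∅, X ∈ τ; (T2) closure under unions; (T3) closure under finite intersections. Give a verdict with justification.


τ IS a topology on X.

Axiom (T1): ∅ ∈ τ? Yes; X ∈ τ? Yes.
Axiom (T2/T3): check pairwise unions and intersections of members of τ.
All pairwise intersections and unions checked — each lies in τ. Therefore τ satisfies (T1), (T2), (T3): it IS a topology on X.


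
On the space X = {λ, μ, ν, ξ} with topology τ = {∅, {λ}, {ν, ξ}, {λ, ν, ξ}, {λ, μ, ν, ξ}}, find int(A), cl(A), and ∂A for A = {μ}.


int(A) = ∅, cl(A) = {μ}, ∂A = {μ}.

Closed sets in (X, τ) are complements of opens:
  closed(X, τ) = {∅, {μ}, {λ, μ}, {μ, ν, ξ}, {λ, μ, ν, ξ}}.
int(A) = ⋃ {U ∈ τ : U ⊆ A}. Opens contained in A: ∅.
Taking the union of these: int(A) = ∅.
cl(A) = ⋂ {C closed : A ⊆ C}. Closed sets containing A: {μ}, {λ, μ}, {μ, ν, ξ}, {λ, μ, ν, ξ}.
Intersecting these: cl(A) = {μ}.
∂A = cl(A) ∖ int(A) = {μ} ∖ ∅ = {μ}.


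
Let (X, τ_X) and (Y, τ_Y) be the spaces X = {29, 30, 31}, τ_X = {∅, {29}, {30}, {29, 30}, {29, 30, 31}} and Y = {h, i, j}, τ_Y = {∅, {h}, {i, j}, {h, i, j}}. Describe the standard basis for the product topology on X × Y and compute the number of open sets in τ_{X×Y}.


Basis B = {∅ × ∅, {29} × {h}, {30} × {h}, {29, 30} × {h}, {29} × {i, j}, {30} × {i, j}, {29} × {h, i, j}, {29, 30, 31} × {h}, {30} × {h, i, j}, {29, 30} × {i, j}, {29, 30} × {h, i, j}, {29, 30, 31} × {i, j}, {29, 30, 31} × {h, i, j}}; |τ_{X×Y}| = 25.

Enumerate products U × V with U ∈ τ_X, V ∈ τ_Y (deduplicated):
  ∅ × ∅ = {} (∅)
  {29} × {h} = {(29,h)}
  {30} × {h} = {(30,h)}
  {29, 30} × {h} = {(29,h), (30,h)}
  {29} × {i, j} = {(29,i), (29,j)}
  {30} × {i, j} = {(30,i), (30,j)}
  {29} × {h, i, j} = {(29,h), (29,i), (29,j)}
  {29, 30, 31} × {h} = {(29,h), (30,h), (31,h)}
  {30} × {h, i, j} = {(30,h), (30,i), (30,j)}
  {29, 30} × {i, j} = {(29,i), (29,j), (30,i), (30,j)}
  {29, 30} × {h, i, j} = {(29,h), (29,i), (29,j), (30,h), (30,i), (30,j)}
  {29, 30, 31} × {i, j} = {(29,i), (29,j), (30,i), (30,j), (31,i), (31,j)}
  {29, 30, 31} × {h, i, j} = {(29,h), (29,i), (29,j), (30,h), (30,i), (30,j), (31,h), (31,i), (31,j)}
These 13 distinct sets form the basis B.
Close under arbitrary unions to get τ_{X×Y}; counting gives |τ_{X×Y}| = 25.


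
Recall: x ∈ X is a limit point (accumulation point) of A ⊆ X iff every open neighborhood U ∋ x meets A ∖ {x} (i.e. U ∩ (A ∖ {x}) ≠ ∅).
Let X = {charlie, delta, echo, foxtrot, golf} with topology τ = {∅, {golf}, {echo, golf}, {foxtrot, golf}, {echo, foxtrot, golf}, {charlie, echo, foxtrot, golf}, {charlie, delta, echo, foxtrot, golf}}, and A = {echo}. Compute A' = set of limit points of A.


A' = {charlie, delta}

For each x ∈ X, list the open sets U ∈ τ with x ∈ U, then check whether U ∩ (A ∖ {x}) ≠ ∅ for every such U.
  x = charlie: opens ∋ x are {charlie, echo, foxtrot, golf}, {charlie, delta, echo, foxtrot, golf}; each meets A ∖ {charlie}, so x IS a limit point.
  x = delta: opens ∋ x are {charlie, delta, echo, foxtrot, golf}; each meets A ∖ {delta}, so x IS a limit point.
  x = echo: open {echo, golf} ∋ x has {echo, golf} ∩ (A ∖ {echo}) = ∅, so x is NOT a limit point.
  x = foxtrot: open {foxtrot, golf} ∋ x has {foxtrot, golf} ∩ (A ∖ {foxtrot}) = ∅, so x is NOT a limit point.
  x = golf: open {golf} ∋ x has {golf} ∩ (A ∖ {golf}) = ∅, so x is NOT a limit point.
Collecting: A' = {charlie, delta}.


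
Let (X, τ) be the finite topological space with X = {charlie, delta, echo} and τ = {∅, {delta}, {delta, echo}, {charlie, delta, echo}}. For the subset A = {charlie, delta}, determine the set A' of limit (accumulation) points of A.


A' = {charlie, echo}

For each x ∈ X, list the open sets U ∈ τ with x ∈ U, then check whether U ∩ (A ∖ {x}) ≠ ∅ for every such U.
  x = charlie: opens ∋ x are {charlie, delta, echo}; each meets A ∖ {charlie}, so x IS a limit point.
  x = delta: open {delta} ∋ x has {delta} ∩ (A ∖ {delta}) = ∅, so x is NOT a limit point.
  x = echo: opens ∋ x are {delta, echo}, {charlie, delta, echo}; each meets A ∖ {echo}, so x IS a limit point.
Collecting: A' = {charlie, echo}.


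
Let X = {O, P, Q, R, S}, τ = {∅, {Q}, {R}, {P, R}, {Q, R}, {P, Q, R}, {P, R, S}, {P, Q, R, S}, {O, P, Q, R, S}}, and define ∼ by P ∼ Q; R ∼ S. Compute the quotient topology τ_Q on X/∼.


X/∼ = {[O], [P=Q], [R=S]}; |τ_Q| = 3.

Equivalence classes: [O], [P=Q], [R=S].
Quotient map π: X → X/∼ sends O ↦ [O], P ↦ [P=Q], Q ↦ [P=Q], R ↦ [R=S], S ↦ [R=S].
For each subset V ⊆ X/∼, compute π^{-1}(V) ⊆ X and check whether π^{-1}(V) ∈ τ. V is open in τ_Q iff π^{-1}(V) ∈ τ.
  V = {}: π^{-1}(V) = ∅ ∈ τ ✓.
  V = {[O]}: π^{-1}(V) = {O} ∉ τ ✗.
  V = {[P=Q]}: π^{-1}(V) = {P, Q} ∉ τ ✗.
  V = {[O], [P=Q]}: π^{-1}(V) = {O, P, Q} ∉ τ ✗.
  V = {[R=S]}: π^{-1}(V) = {R, S} ∉ τ ✗.
  V = {[O], [R=S]}: π^{-1}(V) = {O, R, S} ∉ τ ✗.
  V = {[P=Q], [R=S]}: π^{-1}(V) = {P, Q, R, S} ∈ τ ✓.
  V = {[O], [P=Q], [R=S]}: π^{-1}(V) = {O, P, Q, R, S} ∈ τ ✓.
Open sets in the quotient: τ_Q = {{}, {[P=Q], [R=S]}, {[O], [P=Q], [R=S]}} (3 elements).


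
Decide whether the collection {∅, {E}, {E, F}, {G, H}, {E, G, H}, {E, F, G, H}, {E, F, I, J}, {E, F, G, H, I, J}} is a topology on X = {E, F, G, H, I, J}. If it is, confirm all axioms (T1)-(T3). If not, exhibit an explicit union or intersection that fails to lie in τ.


τ IS a topology on X.

Axiom (T1): ∅ ∈ τ? Yes; X ∈ τ? Yes.
Axiom (T2/T3): check pairwise unions and intersections of members of τ.
All pairwise intersections and unions checked — each lies in τ. Therefore τ satisfies (T1), (T2), (T3): it IS a topology on X.


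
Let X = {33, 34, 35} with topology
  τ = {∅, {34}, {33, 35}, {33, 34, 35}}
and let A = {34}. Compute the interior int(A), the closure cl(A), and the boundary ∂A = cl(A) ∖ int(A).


int(A) = {34}, cl(A) = {34}, ∂A = ∅.

Closed sets in (X, τ) are complements of opens:
  closed(X, τ) = {∅, {34}, {33, 35}, {33, 34, 35}}.
int(A) = ⋃ {U ∈ τ : U ⊆ A}. Opens contained in A: ∅, {34}.
Taking the union of these: int(A) = {34}.
cl(A) = ⋂ {C closed : A ⊆ C}. Closed sets containing A: {34}, {33, 34, 35}.
Intersecting these: cl(A) = {34}.
∂A = cl(A) ∖ int(A) = {34} ∖ {34} = ∅.


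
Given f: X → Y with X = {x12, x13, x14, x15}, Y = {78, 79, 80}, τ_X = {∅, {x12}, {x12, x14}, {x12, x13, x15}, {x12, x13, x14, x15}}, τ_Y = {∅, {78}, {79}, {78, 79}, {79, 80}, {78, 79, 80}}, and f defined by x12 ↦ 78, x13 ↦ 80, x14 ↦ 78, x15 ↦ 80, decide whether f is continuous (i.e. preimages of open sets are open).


f is NOT continuous.

Compute f^{-1}(U) for each U ∈ τ_Y:
  U = ∅: f^{-1}(U) = ∅ ∈ τ_X ✓.
  U = {78}: f^{-1}(U) = {x12, x14} ∈ τ_X ✓.
  U = {79}: f^{-1}(U) = ∅ ∈ τ_X ✓.
  U = {78, 79}: f^{-1}(U) = {x12, x14} ∈ τ_X ✓.
  U = {79, 80}: f^{-1}(U) = {x13, x15} ∉ τ_X ✗.
  U = {78, 79, 80}: f^{-1}(U) = {x12, x13, x14, x15} ∈ τ_X ✓.
Found U = {79, 80} with f^{-1}(U) = {x13, x15} not in τ_X. Therefore f is NOT continuous.


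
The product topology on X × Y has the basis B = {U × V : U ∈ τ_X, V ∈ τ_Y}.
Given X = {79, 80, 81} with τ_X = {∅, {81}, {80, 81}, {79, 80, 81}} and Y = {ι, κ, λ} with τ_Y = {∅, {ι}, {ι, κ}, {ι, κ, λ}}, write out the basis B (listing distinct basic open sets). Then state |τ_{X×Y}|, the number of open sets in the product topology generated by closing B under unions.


Basis B = {∅ × ∅, {81} × {ι}, {80, 81} × {ι}, {81} × {ι, κ}, {79, 80, 81} × {ι}, {81} × {ι, κ, λ}, {80, 81} × {ι, κ}, {79, 80, 81} × {ι, κ}, {80, 81} × {ι, κ, λ}, {79, 80, 81} × {ι, κ, λ}}; |τ_{X×Y}| = 20.

Enumerate products U × V with U ∈ τ_X, V ∈ τ_Y (deduplicated):
  ∅ × ∅ = {} (∅)
  {81} × {ι} = {(81,ι)}
  {80, 81} × {ι} = {(80,ι), (81,ι)}
  {81} × {ι, κ} = {(81,ι), (81,κ)}
  {79, 80, 81} × {ι} = {(79,ι), (80,ι), (81,ι)}
  {81} × {ι, κ, λ} = {(81,ι), (81,κ), (81,λ)}
  {80, 81} × {ι, κ} = {(80,ι), (80,κ), (81,ι), (81,κ)}
  {79, 80, 81} × {ι, κ} = {(79,ι), (79,κ), (80,ι), (80,κ), (81,ι), (81,κ)}
  {80, 81} × {ι, κ, λ} = {(80,ι), (80,κ), (80,λ), (81,ι), (81,κ), (81,λ)}
  {79, 80, 81} × {ι, κ, λ} = {(79,ι), (79,κ), (79,λ), (80,ι), (80,κ), (80,λ), (81,ι), (81,κ), (81,λ)}
These 10 distinct sets form the basis B.
Close under arbitrary unions to get τ_{X×Y}; counting gives |τ_{X×Y}| = 20.


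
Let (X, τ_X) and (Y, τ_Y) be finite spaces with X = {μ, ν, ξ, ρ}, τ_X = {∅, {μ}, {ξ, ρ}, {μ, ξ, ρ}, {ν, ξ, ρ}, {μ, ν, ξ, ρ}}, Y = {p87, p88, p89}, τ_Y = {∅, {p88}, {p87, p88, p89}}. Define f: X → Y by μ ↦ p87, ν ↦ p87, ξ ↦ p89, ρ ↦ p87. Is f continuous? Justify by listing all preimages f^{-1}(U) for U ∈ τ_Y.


f IS continuous.

Compute f^{-1}(U) for each U ∈ τ_Y:
  U = ∅: f^{-1}(U) = ∅ ∈ τ_X ✓.
  U = {p88}: f^{-1}(U) = ∅ ∈ τ_X ✓.
  U = {p87, p88, p89}: f^{-1}(U) = {μ, ν, ξ, ρ} ∈ τ_X ✓.
Every preimage lies in τ_X, so f IS continuous.


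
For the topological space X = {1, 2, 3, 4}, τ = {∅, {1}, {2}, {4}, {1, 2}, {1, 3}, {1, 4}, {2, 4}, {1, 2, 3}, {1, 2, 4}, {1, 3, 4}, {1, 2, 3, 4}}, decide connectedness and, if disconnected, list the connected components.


(X, τ) is disconnected; components = [{2}, {4}, {1, 3}].

Find clopen sets (U ∈ τ with X ∖ U ∈ τ):
  U = ∅, X ∖ U = {1, 2, 3, 4} — both open, so U is clopen.
  U = {2}, X ∖ U = {1, 3, 4} — both open, so U is clopen.
  U = {4}, X ∖ U = {1, 2, 3} — both open, so U is clopen.
  U = {1, 3}, X ∖ U = {2, 4} — both open, so U is clopen.
  U = {2, 4}, X ∖ U = {1, 3} — both open, so U is clopen.
  U = {1, 2, 3}, X ∖ U = {4} — both open, so U is clopen.
  U = {1, 3, 4}, X ∖ U = {2} — both open, so U is clopen.
  U = {1, 2, 3, 4}, X ∖ U = ∅ — both open, so U is clopen.
Nontrivial clopen(s) exist: e.g. {2}. So (X, τ) is disconnected.
Compute connected components by grouping points that agree on all clopens:
  component: {2}
  component: {4}
  component: {1, 3}


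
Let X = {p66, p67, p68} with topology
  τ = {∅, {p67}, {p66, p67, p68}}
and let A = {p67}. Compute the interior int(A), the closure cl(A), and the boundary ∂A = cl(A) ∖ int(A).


int(A) = {p67}, cl(A) = {p66, p67, p68}, ∂A = {p66, p68}.

Closed sets in (X, τ) are complements of opens:
  closed(X, τ) = {∅, {p66, p68}, {p66, p67, p68}}.
int(A) = ⋃ {U ∈ τ : U ⊆ A}. Opens contained in A: ∅, {p67}.
Taking the union of these: int(A) = {p67}.
cl(A) = ⋂ {C closed : A ⊆ C}. Closed sets containing A: {p66, p67, p68}.
Intersecting these: cl(A) = {p66, p67, p68}.
∂A = cl(A) ∖ int(A) = {p66, p67, p68} ∖ {p67} = {p66, p68}.


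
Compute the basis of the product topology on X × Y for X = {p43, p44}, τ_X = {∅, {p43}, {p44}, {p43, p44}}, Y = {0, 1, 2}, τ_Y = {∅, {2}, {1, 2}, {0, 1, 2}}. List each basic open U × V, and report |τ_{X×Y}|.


Basis B = {∅ × ∅, {p43} × {2}, {p44} × {2}, {p43} × {1, 2}, {p43, p44} × {2}, {p44} × {1, 2}, {p43} × {0, 1, 2}, {p44} × {0, 1, 2}, {p43, p44} × {1, 2}, {p43, p44} × {0, 1, 2}}; |τ_{X×Y}| = 16.

Enumerate products U × V with U ∈ τ_X, V ∈ τ_Y (deduplicated):
  ∅ × ∅ = {} (∅)
  {p43} × {2} = {(p43,2)}
  {p44} × {2} = {(p44,2)}
  {p43} × {1, 2} = {(p43,1), (p43,2)}
  {p43, p44} × {2} = {(p43,2), (p44,2)}
  {p44} × {1, 2} = {(p44,1), (p44,2)}
  {p43} × {0, 1, 2} = {(p43,0), (p43,1), (p43,2)}
  {p44} × {0, 1, 2} = {(p44,0), (p44,1), (p44,2)}
  {p43, p44} × {1, 2} = {(p43,1), (p43,2), (p44,1), (p44,2)}
  {p43, p44} × {0, 1, 2} = {(p43,0), (p43,1), (p43,2), (p44,0), (p44,1), (p44,2)}
These 10 distinct sets form the basis B.
Close under arbitrary unions to get τ_{X×Y}; counting gives |τ_{X×Y}| = 16.


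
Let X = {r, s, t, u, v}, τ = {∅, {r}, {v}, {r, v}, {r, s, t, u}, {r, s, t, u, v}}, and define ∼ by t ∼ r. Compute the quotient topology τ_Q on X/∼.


X/∼ = {[r=t], [s], [u], [v]}; |τ_Q| = 4.

Equivalence classes: [r=t], [s], [u], [v].
Quotient map π: X → X/∼ sends r ↦ [r=t], s ↦ [s], t ↦ [r=t], u ↦ [u], v ↦ [v].
For each subset V ⊆ X/∼, compute π^{-1}(V) ⊆ X and check whether π^{-1}(V) ∈ τ. V is open in τ_Q iff π^{-1}(V) ∈ τ.
  V = {}: π^{-1}(V) = ∅ ∈ τ ✓.
  V = {[r=t]}: π^{-1}(V) = {r, t} ∉ τ ✗.
  V = {[s]}: π^{-1}(V) = {s} ∉ τ ✗.
  V = {[r=t], [s]}: π^{-1}(V) = {r, s, t} ∉ τ ✗.
  V = {[u]}: π^{-1}(V) = {u} ∉ τ ✗.
  V = {[r=t], [u]}: π^{-1}(V) = {r, t, u} ∉ τ ✗.
  V = {[s], [u]}: π^{-1}(V) = {s, u} ∉ τ ✗.
  V = {[r=t], [s], [u]}: π^{-1}(V) = {r, s, t, u} ∈ τ ✓.
  V = {[v]}: π^{-1}(V) = {v} ∈ τ ✓.
  V = {[r=t], [v]}: π^{-1}(V) = {r, t, v} ∉ τ ✗.
  V = {[s], [v]}: π^{-1}(V) = {s, v} ∉ τ ✗.
  V = {[r=t], [s], [v]}: π^{-1}(V) = {r, s, t, v} ∉ τ ✗.
  V = {[u], [v]}: π^{-1}(V) = {u, v} ∉ τ ✗.
  V = {[r=t], [u], [v]}: π^{-1}(V) = {r, t, u, v} ∉ τ ✗.
  V = {[s], [u], [v]}: π^{-1}(V) = {s, u, v} ∉ τ ✗.
  V = {[r=t], [s], [u], [v]}: π^{-1}(V) = {r, s, t, u, v} ∈ τ ✓.
Open sets in the quotient: τ_Q = {{}, {[r=t], [s], [u]}, {[v]}, {[r=t], [s], [u], [v]}} (4 elements).


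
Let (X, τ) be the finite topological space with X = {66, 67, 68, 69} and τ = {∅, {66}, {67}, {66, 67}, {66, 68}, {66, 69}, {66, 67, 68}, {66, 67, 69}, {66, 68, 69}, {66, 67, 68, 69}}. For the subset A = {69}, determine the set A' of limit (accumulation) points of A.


A' = ∅

For each x ∈ X, list the open sets U ∈ τ with x ∈ U, then check whether U ∩ (A ∖ {x}) ≠ ∅ for every such U.
  x = 66: open {66} ∋ x has {66} ∩ (A ∖ {66}) = ∅, so x is NOT a limit point.
  x = 67: open {67} ∋ x has {67} ∩ (A ∖ {67}) = ∅, so x is NOT a limit point.
  x = 68: open {66, 68} ∋ x has {66, 68} ∩ (A ∖ {68}) = ∅, so x is NOT a limit point.
  x = 69: open {66, 69} ∋ x has {66, 69} ∩ (A ∖ {69}) = ∅, so x is NOT a limit point.
Collecting: A' = ∅.


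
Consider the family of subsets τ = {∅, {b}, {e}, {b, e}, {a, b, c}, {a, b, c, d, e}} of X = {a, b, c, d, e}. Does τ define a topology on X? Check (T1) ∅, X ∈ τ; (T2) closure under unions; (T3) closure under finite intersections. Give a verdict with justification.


τ is NOT a topology on X.

Axiom (T1): ∅ ∈ τ? Yes; X ∈ τ? Yes.
Axiom (T2/T3): check pairwise unions and intersections of members of τ.
Counterexample for (T2): {e} ∪ {a, b, c} = {a, b, c, e} ∉ τ. Therefore τ is NOT a topology.


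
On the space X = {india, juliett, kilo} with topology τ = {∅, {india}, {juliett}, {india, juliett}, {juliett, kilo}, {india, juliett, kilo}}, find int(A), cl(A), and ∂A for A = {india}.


int(A) = {india}, cl(A) = {india}, ∂A = ∅.

Closed sets in (X, τ) are complements of opens:
  closed(X, τ) = {∅, {india}, {kilo}, {india, kilo}, {juliett, kilo}, {india, juliett, kilo}}.
int(A) = ⋃ {U ∈ τ : U ⊆ A}. Opens contained in A: ∅, {india}.
Taking the union of these: int(A) = {india}.
cl(A) = ⋂ {C closed : A ⊆ C}. Closed sets containing A: {india}, {india, kilo}, {india, juliett, kilo}.
Intersecting these: cl(A) = {india}.
∂A = cl(A) ∖ int(A) = {india} ∖ {india} = ∅.


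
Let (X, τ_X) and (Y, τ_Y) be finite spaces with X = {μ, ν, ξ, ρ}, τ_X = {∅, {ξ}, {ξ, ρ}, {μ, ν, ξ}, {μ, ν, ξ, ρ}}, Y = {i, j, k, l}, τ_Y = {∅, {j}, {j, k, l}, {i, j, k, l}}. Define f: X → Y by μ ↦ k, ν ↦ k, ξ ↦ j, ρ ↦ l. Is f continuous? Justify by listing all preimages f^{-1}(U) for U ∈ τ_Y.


f IS continuous.

Compute f^{-1}(U) for each U ∈ τ_Y:
  U = ∅: f^{-1}(U) = ∅ ∈ τ_X ✓.
  U = {j}: f^{-1}(U) = {ξ} ∈ τ_X ✓.
  U = {j, k, l}: f^{-1}(U) = {μ, ν, ξ, ρ} ∈ τ_X ✓.
  U = {i, j, k, l}: f^{-1}(U) = {μ, ν, ξ, ρ} ∈ τ_X ✓.
Every preimage lies in τ_X, so f IS continuous.


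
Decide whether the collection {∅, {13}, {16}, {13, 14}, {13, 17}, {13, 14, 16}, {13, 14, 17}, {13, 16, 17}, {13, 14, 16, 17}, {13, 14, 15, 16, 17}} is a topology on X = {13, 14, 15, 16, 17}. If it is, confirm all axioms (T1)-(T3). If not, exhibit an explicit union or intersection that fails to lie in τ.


τ is NOT a topology on X.

Axiom (T1): ∅ ∈ τ? Yes; X ∈ τ? Yes.
Axiom (T2/T3): check pairwise unions and intersections of members of τ.
Counterexample for (T2): {13} ∪ {16} = {13, 16} ∉ τ. Therefore τ is NOT a topology.


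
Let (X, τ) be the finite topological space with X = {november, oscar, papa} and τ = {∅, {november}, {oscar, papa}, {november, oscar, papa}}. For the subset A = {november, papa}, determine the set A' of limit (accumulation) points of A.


A' = {oscar}

For each x ∈ X, list the open sets U ∈ τ with x ∈ U, then check whether U ∩ (A ∖ {x}) ≠ ∅ for every such U.
  x = november: open {november} ∋ x has {november} ∩ (A ∖ {november}) = ∅, so x is NOT a limit point.
  x = oscar: opens ∋ x are {oscar, papa}, {november, oscar, papa}; each meets A ∖ {oscar}, so x IS a limit point.
  x = papa: open {oscar, papa} ∋ x has {oscar, papa} ∩ (A ∖ {papa}) = ∅, so x is NOT a limit point.
Collecting: A' = {oscar}.


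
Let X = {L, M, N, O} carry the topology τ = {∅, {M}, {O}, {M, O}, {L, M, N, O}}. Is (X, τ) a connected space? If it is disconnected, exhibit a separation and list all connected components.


(X, τ) is connected.

Find clopen sets (U ∈ τ with X ∖ U ∈ τ):
  U = ∅, X ∖ U = {L, M, N, O} — both open, so U is clopen.
  U = {L, M, N, O}, X ∖ U = ∅ — both open, so U is clopen.
Only trivial clopens (∅ and X) exist, so (X, τ) is connected.
Compute connected components by grouping points that agree on all clopens:
  component: {L, M, N, O}


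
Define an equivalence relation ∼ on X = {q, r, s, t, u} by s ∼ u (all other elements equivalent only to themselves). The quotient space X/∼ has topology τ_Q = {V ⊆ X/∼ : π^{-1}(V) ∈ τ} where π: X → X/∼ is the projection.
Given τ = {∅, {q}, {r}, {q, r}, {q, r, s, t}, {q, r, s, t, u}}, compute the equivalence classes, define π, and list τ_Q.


X/∼ = {[q], [r], [s=u], [t]}; |τ_Q| = 5.

Equivalence classes: [q], [r], [s=u], [t].
Quotient map π: X → X/∼ sends q ↦ [q], r ↦ [r], s ↦ [s=u], t ↦ [t], u ↦ [s=u].
For each subset V ⊆ X/∼, compute π^{-1}(V) ⊆ X and check whether π^{-1}(V) ∈ τ. V is open in τ_Q iff π^{-1}(V) ∈ τ.
  V = {}: π^{-1}(V) = ∅ ∈ τ ✓.
  V = {[q]}: π^{-1}(V) = {q} ∈ τ ✓.
  V = {[r]}: π^{-1}(V) = {r} ∈ τ ✓.
  V = {[q], [r]}: π^{-1}(V) = {q, r} ∈ τ ✓.
  V = {[s=u]}: π^{-1}(V) = {s, u} ∉ τ ✗.
  V = {[q], [s=u]}: π^{-1}(V) = {q, s, u} ∉ τ ✗.
  V = {[r], [s=u]}: π^{-1}(V) = {r, s, u} ∉ τ ✗.
  V = {[q], [r], [s=u]}: π^{-1}(V) = {q, r, s, u} ∉ τ ✗.
  V = {[t]}: π^{-1}(V) = {t} ∉ τ ✗.
  V = {[q], [t]}: π^{-1}(V) = {q, t} ∉ τ ✗.
  V = {[r], [t]}: π^{-1}(V) = {r, t} ∉ τ ✗.
  V = {[q], [r], [t]}: π^{-1}(V) = {q, r, t} ∉ τ ✗.
  V = {[s=u], [t]}: π^{-1}(V) = {s, t, u} ∉ τ ✗.
  V = {[q], [s=u], [t]}: π^{-1}(V) = {q, s, t, u} ∉ τ ✗.
  V = {[r], [s=u], [t]}: π^{-1}(V) = {r, s, t, u} ∉ τ ✗.
  V = {[q], [r], [s=u], [t]}: π^{-1}(V) = {q, r, s, t, u} ∈ τ ✓.
Open sets in the quotient: τ_Q = {{}, {[q]}, {[r]}, {[q], [r]}, {[q], [r], [s=u], [t]}} (5 elements).


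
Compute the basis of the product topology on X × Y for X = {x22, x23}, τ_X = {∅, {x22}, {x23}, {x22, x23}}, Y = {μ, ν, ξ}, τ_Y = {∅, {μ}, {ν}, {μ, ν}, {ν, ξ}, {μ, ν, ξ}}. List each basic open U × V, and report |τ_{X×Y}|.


Basis B = {∅ × ∅, {x22} × {μ}, {x22} × {ν}, {x23} × {μ}, {x23} × {ν}, {x22} × {μ, ν}, {x22, x23} × {μ}, {x22} × {ν, ξ}, {x22, x23} × {ν}, {x23} × {μ, ν}, {x23} × {ν, ξ}, {x22} × {μ, ν, ξ}, {x23} × {μ, ν, ξ}, {x22, x23} × {μ, ν}, {x22, x23} × {ν, ξ}, {x22, x23} × {μ, ν, ξ}}; |τ_{X×Y}| = 36.

Enumerate products U × V with U ∈ τ_X, V ∈ τ_Y (deduplicated):
  ∅ × ∅ = {} (∅)
  {x22} × {μ} = {(x22,μ)}
  {x22} × {ν} = {(x22,ν)}
  {x23} × {μ} = {(x23,μ)}
  {x23} × {ν} = {(x23,ν)}
  {x22} × {μ, ν} = {(x22,μ), (x22,ν)}
  {x22, x23} × {μ} = {(x22,μ), (x23,μ)}
  {x22} × {ν, ξ} = {(x22,ν), (x22,ξ)}
  {x22, x23} × {ν} = {(x22,ν), (x23,ν)}
  {x23} × {μ, ν} = {(x23,μ), (x23,ν)}
  {x23} × {ν, ξ} = {(x23,ν), (x23,ξ)}
  {x22} × {μ, ν, ξ} = {(x22,μ), (x22,ν), (x22,ξ)}
  {x23} × {μ, ν, ξ} = {(x23,μ), (x23,ν), (x23,ξ)}
  {x22, x23} × {μ, ν} = {(x22,μ), (x22,ν), (x23,μ), (x23,ν)}
  {x22, x23} × {ν, ξ} = {(x22,ν), (x22,ξ), (x23,ν), (x23,ξ)}
  {x22, x23} × {μ, ν, ξ} = {(x22,μ), (x22,ν), (x22,ξ), (x23,μ), (x23,ν), (x23,ξ)}
These 16 distinct sets form the basis B.
Close under arbitrary unions to get τ_{X×Y}; counting gives |τ_{X×Y}| = 36.


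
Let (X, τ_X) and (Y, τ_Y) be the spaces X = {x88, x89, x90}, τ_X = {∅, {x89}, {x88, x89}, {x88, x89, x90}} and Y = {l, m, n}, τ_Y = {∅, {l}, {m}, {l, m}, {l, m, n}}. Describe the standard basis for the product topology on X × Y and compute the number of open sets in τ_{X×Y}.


Basis B = {∅ × ∅, {x89} × {l}, {x89} × {m}, {x88, x89} × {l}, {x88, x89} × {m}, {x89} × {l, m}, {x88, x89, x90} × {l}, {x88, x89, x90} × {m}, {x89} × {l, m, n}, {x88, x89} × {l, m}, {x88, x89} × {l, m, n}, {x88, x89, x90} × {l, m}, {x88, x89, x90} × {l, m, n}}; |τ_{X×Y}| = 30.

Enumerate products U × V with U ∈ τ_X, V ∈ τ_Y (deduplicated):
  ∅ × ∅ = {} (∅)
  {x89} × {l} = {(x89,l)}
  {x89} × {m} = {(x89,m)}
  {x88, x89} × {l} = {(x88,l), (x89,l)}
  {x88, x89} × {m} = {(x88,m), (x89,m)}
  {x89} × {l, m} = {(x89,l), (x89,m)}
  {x88, x89, x90} × {l} = {(x88,l), (x89,l), (x90,l)}
  {x88, x89, x90} × {m} = {(x88,m), (x89,m), (x90,m)}
  {x89} × {l, m, n} = {(x89,l), (x89,m), (x89,n)}
  {x88, x89} × {l, m} = {(x88,l), (x88,m), (x89,l), (x89,m)}
  {x88, x89} × {l, m, n} = {(x88,l), (x88,m), (x88,n), (x89,l), (x89,m), (x89,n)}
  {x88, x89, x90} × {l, m} = {(x88,l), (x88,m), (x89,l), (x89,m), (x90,l), (x90,m)}
  {x88, x89, x90} × {l, m, n} = {(x88,l), (x88,m), (x88,n), (x89,l), (x89,m), (x89,n), (x90,l), (x90,m), (x90,n)}
These 13 distinct sets form the basis B.
Close under arbitrary unions to get τ_{X×Y}; counting gives |τ_{X×Y}| = 30.


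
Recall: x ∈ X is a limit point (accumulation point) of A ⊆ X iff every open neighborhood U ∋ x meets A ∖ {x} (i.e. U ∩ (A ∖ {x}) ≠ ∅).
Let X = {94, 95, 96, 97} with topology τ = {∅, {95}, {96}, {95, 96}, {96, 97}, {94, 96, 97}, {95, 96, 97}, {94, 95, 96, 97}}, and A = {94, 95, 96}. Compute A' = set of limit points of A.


A' = {94, 97}

For each x ∈ X, list the open sets U ∈ τ with x ∈ U, then check whether U ∩ (A ∖ {x}) ≠ ∅ for every such U.
  x = 94: opens ∋ x are {94, 96, 97}, {94, 95, 96, 97}; each meets A ∖ {94}, so x IS a limit point.
  x = 95: open {95} ∋ x has {95} ∩ (A ∖ {95}) = ∅, so x is NOT a limit point.
  x = 96: open {96} ∋ x has {96} ∩ (A ∖ {96}) = ∅, so x is NOT a limit point.
  x = 97: opens ∋ x are {96, 97}, {94, 96, 97}, {95, 96, 97}, {94, 95, 96, 97}; each meets A ∖ {97}, so x IS a limit point.
Collecting: A' = {94, 97}.


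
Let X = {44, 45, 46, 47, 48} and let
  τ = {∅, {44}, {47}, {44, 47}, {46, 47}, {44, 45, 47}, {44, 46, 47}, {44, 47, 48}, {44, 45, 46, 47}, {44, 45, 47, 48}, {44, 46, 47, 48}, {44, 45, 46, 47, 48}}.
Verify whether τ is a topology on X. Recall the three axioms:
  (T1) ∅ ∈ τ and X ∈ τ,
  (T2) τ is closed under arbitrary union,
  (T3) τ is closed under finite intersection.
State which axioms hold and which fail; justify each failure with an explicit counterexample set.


τ IS a topology on X.

Axiom (T1): ∅ ∈ τ? Yes; X ∈ τ? Yes.
Axiom (T2/T3): check pairwise unions and intersections of members of τ.
All pairwise intersections and unions checked — each lies in τ. Therefore τ satisfies (T1), (T2), (T3): it IS a topology on X.


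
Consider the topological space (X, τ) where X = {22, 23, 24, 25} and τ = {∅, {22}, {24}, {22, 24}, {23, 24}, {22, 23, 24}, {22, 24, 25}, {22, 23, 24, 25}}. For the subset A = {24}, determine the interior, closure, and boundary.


int(A) = {24}, cl(A) = {23, 24, 25}, ∂A = {23, 25}.

Closed sets in (X, τ) are complements of opens:
  closed(X, τ) = {∅, {23}, {25}, {22, 25}, {23, 25}, {22, 23, 25}, {23, 24, 25}, {22, 23, 24, 25}}.
int(A) = ⋃ {U ∈ τ : U ⊆ A}. Opens contained in A: ∅, {24}.
Taking the union of these: int(A) = {24}.
cl(A) = ⋂ {C closed : A ⊆ C}. Closed sets containing A: {23, 24, 25}, {22, 23, 24, 25}.
Intersecting these: cl(A) = {23, 24, 25}.
∂A = cl(A) ∖ int(A) = {23, 24, 25} ∖ {24} = {23, 25}.


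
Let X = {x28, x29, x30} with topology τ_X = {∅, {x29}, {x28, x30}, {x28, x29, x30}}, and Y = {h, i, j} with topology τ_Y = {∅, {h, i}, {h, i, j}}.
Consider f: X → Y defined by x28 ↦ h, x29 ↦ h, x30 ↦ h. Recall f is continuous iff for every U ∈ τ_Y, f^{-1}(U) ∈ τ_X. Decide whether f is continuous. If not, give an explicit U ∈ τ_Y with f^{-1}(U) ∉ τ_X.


f IS continuous.

Compute f^{-1}(U) for each U ∈ τ_Y:
  U = ∅: f^{-1}(U) = ∅ ∈ τ_X ✓.
  U = {h, i}: f^{-1}(U) = {x28, x29, x30} ∈ τ_X ✓.
  U = {h, i, j}: f^{-1}(U) = {x28, x29, x30} ∈ τ_X ✓.
Every preimage lies in τ_X, so f IS continuous.


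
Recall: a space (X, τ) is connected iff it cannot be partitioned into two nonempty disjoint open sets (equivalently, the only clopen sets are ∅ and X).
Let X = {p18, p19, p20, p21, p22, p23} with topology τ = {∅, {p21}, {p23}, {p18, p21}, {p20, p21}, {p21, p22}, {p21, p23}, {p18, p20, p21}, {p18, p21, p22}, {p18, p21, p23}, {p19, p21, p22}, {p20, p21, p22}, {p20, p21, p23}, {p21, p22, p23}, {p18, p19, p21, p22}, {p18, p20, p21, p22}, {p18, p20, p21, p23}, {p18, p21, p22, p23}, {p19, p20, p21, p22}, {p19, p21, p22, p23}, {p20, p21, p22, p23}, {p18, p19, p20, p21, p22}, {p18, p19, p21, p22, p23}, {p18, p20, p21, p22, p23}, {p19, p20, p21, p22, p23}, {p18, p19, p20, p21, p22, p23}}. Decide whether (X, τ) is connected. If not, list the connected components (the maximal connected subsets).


(X, τ) is disconnected; components = [{p23}, {p18, p19, p20, p21, p22}].

Find clopen sets (U ∈ τ with X ∖ U ∈ τ):
  U = ∅, X ∖ U = {p18, p19, p20, p21, p22, p23} — both open, so U is clopen.
  U = {p23}, X ∖ U = {p18, p19, p20, p21, p22} — both open, so U is clopen.
  U = {p18, p19, p20, p21, p22}, X ∖ U = {p23} — both open, so U is clopen.
  U = {p18, p19, p20, p21, p22, p23}, X ∖ U = ∅ — both open, so U is clopen.
Nontrivial clopen(s) exist: e.g. {p18, p19, p20, p21, p22}. So (X, τ) is disconnected.
Compute connected components by grouping points that agree on all clopens:
  component: {p23}
  component: {p18, p19, p20, p21, p22}


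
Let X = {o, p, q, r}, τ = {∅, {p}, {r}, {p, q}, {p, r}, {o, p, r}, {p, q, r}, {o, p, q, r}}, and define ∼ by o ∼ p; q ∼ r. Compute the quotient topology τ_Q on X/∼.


X/∼ = {[o=p], [q=r]}; |τ_Q| = 2.

Equivalence classes: [o=p], [q=r].
Quotient map π: X → X/∼ sends o ↦ [o=p], p ↦ [o=p], q ↦ [q=r], r ↦ [q=r].
For each subset V ⊆ X/∼, compute π^{-1}(V) ⊆ X and check whether π^{-1}(V) ∈ τ. V is open in τ_Q iff π^{-1}(V) ∈ τ.
  V = {}: π^{-1}(V) = ∅ ∈ τ ✓.
  V = {[o=p]}: π^{-1}(V) = {o, p} ∉ τ ✗.
  V = {[q=r]}: π^{-1}(V) = {q, r} ∉ τ ✗.
  V = {[o=p], [q=r]}: π^{-1}(V) = {o, p, q, r} ∈ τ ✓.
Open sets in the quotient: τ_Q = {{}, {[o=p], [q=r]}} (2 elements).


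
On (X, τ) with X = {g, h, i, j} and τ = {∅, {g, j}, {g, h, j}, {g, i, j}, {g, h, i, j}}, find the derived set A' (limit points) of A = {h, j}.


A' = {g, h, i}

For each x ∈ X, list the open sets U ∈ τ with x ∈ U, then check whether U ∩ (A ∖ {x}) ≠ ∅ for every such U.
  x = g: opens ∋ x are {g, j}, {g, h, j}, {g, i, j}, {g, h, i, j}; each meets A ∖ {g}, so x IS a limit point.
  x = h: opens ∋ x are {g, h, j}, {g, h, i, j}; each meets A ∖ {h}, so x IS a limit point.
  x = i: opens ∋ x are {g, i, j}, {g, h, i, j}; each meets A ∖ {i}, so x IS a limit point.
  x = j: open {g, j} ∋ x has {g, j} ∩ (A ∖ {j}) = ∅, so x is NOT a limit point.
Collecting: A' = {g, h, i}.


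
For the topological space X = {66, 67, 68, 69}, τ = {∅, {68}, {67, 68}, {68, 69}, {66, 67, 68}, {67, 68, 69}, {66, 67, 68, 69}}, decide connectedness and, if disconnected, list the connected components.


(X, τ) is connected.

Find clopen sets (U ∈ τ with X ∖ U ∈ τ):
  U = ∅, X ∖ U = {66, 67, 68, 69} — both open, so U is clopen.
  U = {66, 67, 68, 69}, X ∖ U = ∅ — both open, so U is clopen.
Only trivial clopens (∅ and X) exist, so (X, τ) is connected.
Compute connected components by grouping points that agree on all clopens:
  component: {66, 67, 68, 69}


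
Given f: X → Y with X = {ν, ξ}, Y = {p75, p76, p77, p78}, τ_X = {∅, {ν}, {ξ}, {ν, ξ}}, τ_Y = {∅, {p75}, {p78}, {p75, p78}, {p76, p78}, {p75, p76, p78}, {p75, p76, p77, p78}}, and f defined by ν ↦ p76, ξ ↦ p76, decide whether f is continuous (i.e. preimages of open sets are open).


f IS continuous.

Compute f^{-1}(U) for each U ∈ τ_Y:
  U = ∅: f^{-1}(U) = ∅ ∈ τ_X ✓.
  U = {p75}: f^{-1}(U) = ∅ ∈ τ_X ✓.
  U = {p78}: f^{-1}(U) = ∅ ∈ τ_X ✓.
  U = {p75, p78}: f^{-1}(U) = ∅ ∈ τ_X ✓.
  U = {p76, p78}: f^{-1}(U) = {ν, ξ} ∈ τ_X ✓.
  U = {p75, p76, p78}: f^{-1}(U) = {ν, ξ} ∈ τ_X ✓.
  U = {p75, p76, p77, p78}: f^{-1}(U) = {ν, ξ} ∈ τ_X ✓.
Every preimage lies in τ_X, so f IS continuous.
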